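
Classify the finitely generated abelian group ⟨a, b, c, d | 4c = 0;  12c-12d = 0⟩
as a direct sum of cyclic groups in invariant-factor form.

Answer: M ≅ ℤ^2 ⊕ ℤ/4 ⊕ ℤ/12

Derivation:
rank_ℚ(R)=2; free=4−2=2
SNF(R) diag = [4, 12] → torsion [4, 12]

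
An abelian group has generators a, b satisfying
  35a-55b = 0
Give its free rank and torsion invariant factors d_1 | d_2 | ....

rank_ℚ(R)=1; free=2−1=1
SNF(R) diag = [5] → torsion [5]

Answer: M ≅ ℤ^1 ⊕ ℤ/5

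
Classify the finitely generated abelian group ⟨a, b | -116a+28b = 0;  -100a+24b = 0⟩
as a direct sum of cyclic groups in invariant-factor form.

Answer: M ≅ ℤ/4 ⊕ ℤ/4

Derivation:
rank_ℚ(R)=2; free=2−2=0
SNF(R) diag = [4, 4] → torsion [4, 4]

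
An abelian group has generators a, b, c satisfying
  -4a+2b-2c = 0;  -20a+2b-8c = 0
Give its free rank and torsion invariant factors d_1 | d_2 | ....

rank_ℚ(R)=2; free=3−2=1
SNF(R) diag = [2, 2] → torsion [2, 2]

Answer: M ≅ ℤ^1 ⊕ ℤ/2 ⊕ ℤ/2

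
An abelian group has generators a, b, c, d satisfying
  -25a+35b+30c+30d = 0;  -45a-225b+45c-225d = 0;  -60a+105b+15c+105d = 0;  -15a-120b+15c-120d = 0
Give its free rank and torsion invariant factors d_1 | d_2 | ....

rank_ℚ(R)=4; free=4−4=0
SNF(R) diag = [5, 15, 45, 135] → torsion [5, 15, 45, 135]

Answer: M ≅ ℤ/5 ⊕ ℤ/15 ⊕ ℤ/45 ⊕ ℤ/135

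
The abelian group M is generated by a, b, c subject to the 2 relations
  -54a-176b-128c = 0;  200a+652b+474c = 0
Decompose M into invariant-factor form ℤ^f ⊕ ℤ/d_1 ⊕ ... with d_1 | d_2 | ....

Answer: M ≅ ℤ^1 ⊕ ℤ/2 ⊕ ℤ/2

Derivation:
rank_ℚ(R)=2; free=3−2=1
SNF(R) diag = [2, 2] → torsion [2, 2]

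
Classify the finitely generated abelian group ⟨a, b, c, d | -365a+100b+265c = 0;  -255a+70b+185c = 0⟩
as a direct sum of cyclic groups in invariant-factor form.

Answer: M ≅ ℤ^2 ⊕ ℤ/5 ⊕ ℤ/10

Derivation:
rank_ℚ(R)=2; free=4−2=2
SNF(R) diag = [5, 10] → torsion [5, 10]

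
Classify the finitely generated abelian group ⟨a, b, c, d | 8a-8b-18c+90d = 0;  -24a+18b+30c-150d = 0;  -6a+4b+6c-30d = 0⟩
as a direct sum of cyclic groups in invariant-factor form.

rank_ℚ(R)=3; free=4−3=1
SNF(R) diag = [2, 2, 6] → torsion [2, 2, 6]

Answer: M ≅ ℤ^1 ⊕ ℤ/2 ⊕ ℤ/2 ⊕ ℤ/6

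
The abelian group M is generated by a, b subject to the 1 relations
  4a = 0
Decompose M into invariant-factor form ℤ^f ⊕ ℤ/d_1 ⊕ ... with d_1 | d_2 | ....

rank_ℚ(R)=1; free=2−1=1
SNF(R) diag = [4] → torsion [4]

Answer: M ≅ ℤ^1 ⊕ ℤ/4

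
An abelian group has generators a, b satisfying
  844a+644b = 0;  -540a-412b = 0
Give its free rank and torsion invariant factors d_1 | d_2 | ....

rank_ℚ(R)=2; free=2−2=0
SNF(R) diag = [4, 8] → torsion [4, 8]

Answer: M ≅ ℤ/4 ⊕ ℤ/8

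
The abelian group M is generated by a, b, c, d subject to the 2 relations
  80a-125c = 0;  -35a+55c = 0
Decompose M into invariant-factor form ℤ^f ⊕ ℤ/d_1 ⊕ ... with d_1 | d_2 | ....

Answer: M ≅ ℤ^2 ⊕ ℤ/5 ⊕ ℤ/5

Derivation:
rank_ℚ(R)=2; free=4−2=2
SNF(R) diag = [5, 5] → torsion [5, 5]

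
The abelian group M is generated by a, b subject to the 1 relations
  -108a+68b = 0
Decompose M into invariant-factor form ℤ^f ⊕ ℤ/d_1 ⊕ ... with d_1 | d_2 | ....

rank_ℚ(R)=1; free=2−1=1
SNF(R) diag = [4] → torsion [4]

Answer: M ≅ ℤ^1 ⊕ ℤ/4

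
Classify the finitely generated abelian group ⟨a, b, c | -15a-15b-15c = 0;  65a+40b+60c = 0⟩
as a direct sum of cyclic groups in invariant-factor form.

Answer: M ≅ ℤ^1 ⊕ ℤ/5 ⊕ ℤ/15

Derivation:
rank_ℚ(R)=2; free=3−2=1
SNF(R) diag = [5, 15] → torsion [5, 15]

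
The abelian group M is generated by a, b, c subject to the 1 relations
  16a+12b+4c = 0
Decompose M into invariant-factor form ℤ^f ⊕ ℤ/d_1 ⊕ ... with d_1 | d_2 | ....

Answer: M ≅ ℤ^2 ⊕ ℤ/4

Derivation:
rank_ℚ(R)=1; free=3−1=2
SNF(R) diag = [4] → torsion [4]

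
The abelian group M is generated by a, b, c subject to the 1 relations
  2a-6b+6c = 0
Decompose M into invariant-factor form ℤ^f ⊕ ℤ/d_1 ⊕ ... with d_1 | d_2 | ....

Answer: M ≅ ℤ^2 ⊕ ℤ/2

Derivation:
rank_ℚ(R)=1; free=3−1=2
SNF(R) diag = [2] → torsion [2]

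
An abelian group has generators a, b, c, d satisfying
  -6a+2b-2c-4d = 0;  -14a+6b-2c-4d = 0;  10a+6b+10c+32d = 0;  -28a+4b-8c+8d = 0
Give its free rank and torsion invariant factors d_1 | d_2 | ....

Answer: M ≅ ℤ/2 ⊕ ℤ/4 ⊕ ℤ/12 ⊕ ℤ/36

Derivation:
rank_ℚ(R)=4; free=4−4=0
SNF(R) diag = [2, 4, 12, 36] → torsion [2, 4, 12, 36]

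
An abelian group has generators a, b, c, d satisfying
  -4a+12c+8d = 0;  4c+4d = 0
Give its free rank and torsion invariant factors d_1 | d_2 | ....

rank_ℚ(R)=2; free=4−2=2
SNF(R) diag = [4, 4] → torsion [4, 4]

Answer: M ≅ ℤ^2 ⊕ ℤ/4 ⊕ ℤ/4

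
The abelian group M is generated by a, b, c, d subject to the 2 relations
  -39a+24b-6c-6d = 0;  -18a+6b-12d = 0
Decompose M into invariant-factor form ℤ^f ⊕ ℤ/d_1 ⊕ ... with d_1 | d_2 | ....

Answer: M ≅ ℤ^2 ⊕ ℤ/3 ⊕ ℤ/6

Derivation:
rank_ℚ(R)=2; free=4−2=2
SNF(R) diag = [3, 6] → torsion [3, 6]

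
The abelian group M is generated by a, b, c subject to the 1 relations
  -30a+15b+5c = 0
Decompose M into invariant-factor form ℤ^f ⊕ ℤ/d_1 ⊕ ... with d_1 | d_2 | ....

rank_ℚ(R)=1; free=3−1=2
SNF(R) diag = [5] → torsion [5]

Answer: M ≅ ℤ^2 ⊕ ℤ/5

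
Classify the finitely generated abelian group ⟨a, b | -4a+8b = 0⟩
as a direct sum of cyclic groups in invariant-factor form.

Answer: M ≅ ℤ^1 ⊕ ℤ/4

Derivation:
rank_ℚ(R)=1; free=2−1=1
SNF(R) diag = [4] → torsion [4]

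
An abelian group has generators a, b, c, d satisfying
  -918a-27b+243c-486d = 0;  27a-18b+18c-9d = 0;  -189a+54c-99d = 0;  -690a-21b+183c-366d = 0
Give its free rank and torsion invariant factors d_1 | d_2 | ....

rank_ℚ(R)=4; free=4−4=0
SNF(R) diag = [3, 9, 18, 54] → torsion [3, 9, 18, 54]

Answer: M ≅ ℤ/3 ⊕ ℤ/9 ⊕ ℤ/18 ⊕ ℤ/54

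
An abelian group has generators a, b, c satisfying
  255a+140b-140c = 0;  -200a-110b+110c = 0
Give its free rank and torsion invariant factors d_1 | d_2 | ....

rank_ℚ(R)=2; free=3−2=1
SNF(R) diag = [5, 10] → torsion [5, 10]

Answer: M ≅ ℤ^1 ⊕ ℤ/5 ⊕ ℤ/10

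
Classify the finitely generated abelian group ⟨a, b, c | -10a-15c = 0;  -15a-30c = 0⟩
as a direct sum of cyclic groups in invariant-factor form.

Answer: M ≅ ℤ^1 ⊕ ℤ/5 ⊕ ℤ/15

Derivation:
rank_ℚ(R)=2; free=3−2=1
SNF(R) diag = [5, 15] → torsion [5, 15]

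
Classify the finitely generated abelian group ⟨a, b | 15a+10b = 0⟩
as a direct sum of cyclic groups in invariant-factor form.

Answer: M ≅ ℤ^1 ⊕ ℤ/5

Derivation:
rank_ℚ(R)=1; free=2−1=1
SNF(R) diag = [5] → torsion [5]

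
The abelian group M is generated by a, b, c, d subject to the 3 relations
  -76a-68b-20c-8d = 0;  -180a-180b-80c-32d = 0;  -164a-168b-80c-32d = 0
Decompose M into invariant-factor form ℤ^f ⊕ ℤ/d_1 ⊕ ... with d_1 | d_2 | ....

rank_ℚ(R)=3; free=4−3=1
SNF(R) diag = [4, 4, 4] → torsion [4, 4, 4]

Answer: M ≅ ℤ^1 ⊕ ℤ/4 ⊕ ℤ/4 ⊕ ℤ/4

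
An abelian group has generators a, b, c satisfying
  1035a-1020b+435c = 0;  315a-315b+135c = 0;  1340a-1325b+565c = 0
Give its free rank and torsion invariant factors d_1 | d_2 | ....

Answer: M ≅ ℤ/5 ⊕ ℤ/15 ⊕ ℤ/45

Derivation:
rank_ℚ(R)=3; free=3−3=0
SNF(R) diag = [5, 15, 45] → torsion [5, 15, 45]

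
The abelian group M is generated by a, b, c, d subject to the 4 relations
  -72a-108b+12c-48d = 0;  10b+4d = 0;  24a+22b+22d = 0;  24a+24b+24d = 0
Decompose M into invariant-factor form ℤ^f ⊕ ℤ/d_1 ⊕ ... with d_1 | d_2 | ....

Answer: M ≅ ℤ/2 ⊕ ℤ/6 ⊕ ℤ/12 ⊕ ℤ/24

Derivation:
rank_ℚ(R)=4; free=4−4=0
SNF(R) diag = [2, 6, 12, 24] → torsion [2, 6, 12, 24]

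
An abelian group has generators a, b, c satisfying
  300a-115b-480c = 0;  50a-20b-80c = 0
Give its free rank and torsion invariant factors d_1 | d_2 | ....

rank_ℚ(R)=2; free=3−2=1
SNF(R) diag = [5, 10] → torsion [5, 10]

Answer: M ≅ ℤ^1 ⊕ ℤ/5 ⊕ ℤ/10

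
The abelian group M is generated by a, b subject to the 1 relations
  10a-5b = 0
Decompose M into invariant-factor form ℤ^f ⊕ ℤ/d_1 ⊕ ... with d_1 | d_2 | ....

Answer: M ≅ ℤ^1 ⊕ ℤ/5

Derivation:
rank_ℚ(R)=1; free=2−1=1
SNF(R) diag = [5] → torsion [5]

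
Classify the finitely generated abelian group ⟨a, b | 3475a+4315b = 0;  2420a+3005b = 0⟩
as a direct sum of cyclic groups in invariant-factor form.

rank_ℚ(R)=2; free=2−2=0
SNF(R) diag = [5, 15] → torsion [5, 15]

Answer: M ≅ ℤ/5 ⊕ ℤ/15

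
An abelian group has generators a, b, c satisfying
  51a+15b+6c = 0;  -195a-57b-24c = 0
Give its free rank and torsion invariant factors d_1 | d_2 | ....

rank_ℚ(R)=2; free=3−2=1
SNF(R) diag = [3, 6] → torsion [3, 6]

Answer: M ≅ ℤ^1 ⊕ ℤ/3 ⊕ ℤ/6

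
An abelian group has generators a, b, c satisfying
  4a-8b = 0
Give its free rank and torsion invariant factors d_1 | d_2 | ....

Answer: M ≅ ℤ^2 ⊕ ℤ/4

Derivation:
rank_ℚ(R)=1; free=3−1=2
SNF(R) diag = [4] → torsion [4]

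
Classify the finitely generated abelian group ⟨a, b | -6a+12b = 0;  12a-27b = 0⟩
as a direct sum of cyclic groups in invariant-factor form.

rank_ℚ(R)=2; free=2−2=0
SNF(R) diag = [3, 6] → torsion [3, 6]

Answer: M ≅ ℤ/3 ⊕ ℤ/6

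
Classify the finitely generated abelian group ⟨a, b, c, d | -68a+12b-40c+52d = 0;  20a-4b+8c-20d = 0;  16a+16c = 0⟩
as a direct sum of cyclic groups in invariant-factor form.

Answer: M ≅ ℤ^1 ⊕ ℤ/4 ⊕ ℤ/8 ⊕ ℤ/16

Derivation:
rank_ℚ(R)=3; free=4−3=1
SNF(R) diag = [4, 8, 16] → torsion [4, 8, 16]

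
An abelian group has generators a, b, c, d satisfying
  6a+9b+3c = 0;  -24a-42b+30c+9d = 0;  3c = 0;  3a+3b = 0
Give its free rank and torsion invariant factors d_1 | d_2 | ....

rank_ℚ(R)=4; free=4−4=0
SNF(R) diag = [3, 3, 3, 9] → torsion [3, 3, 3, 9]

Answer: M ≅ ℤ/3 ⊕ ℤ/3 ⊕ ℤ/3 ⊕ ℤ/9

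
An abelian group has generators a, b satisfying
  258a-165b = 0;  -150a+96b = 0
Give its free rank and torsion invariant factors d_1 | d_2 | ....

Answer: M ≅ ℤ/3 ⊕ ℤ/6

Derivation:
rank_ℚ(R)=2; free=2−2=0
SNF(R) diag = [3, 6] → torsion [3, 6]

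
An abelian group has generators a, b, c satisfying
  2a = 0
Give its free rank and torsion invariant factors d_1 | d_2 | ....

Answer: M ≅ ℤ^2 ⊕ ℤ/2

Derivation:
rank_ℚ(R)=1; free=3−1=2
SNF(R) diag = [2] → torsion [2]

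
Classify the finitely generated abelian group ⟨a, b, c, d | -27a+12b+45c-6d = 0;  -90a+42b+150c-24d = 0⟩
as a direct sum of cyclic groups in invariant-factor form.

Answer: M ≅ ℤ^2 ⊕ ℤ/3 ⊕ ℤ/6

Derivation:
rank_ℚ(R)=2; free=4−2=2
SNF(R) diag = [3, 6] → torsion [3, 6]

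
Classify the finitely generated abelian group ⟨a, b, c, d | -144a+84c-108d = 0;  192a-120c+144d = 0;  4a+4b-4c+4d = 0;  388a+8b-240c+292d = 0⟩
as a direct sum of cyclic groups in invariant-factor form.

Answer: M ≅ ℤ/4 ⊕ ℤ/4 ⊕ ℤ/12 ⊕ ℤ/24

Derivation:
rank_ℚ(R)=4; free=4−4=0
SNF(R) diag = [4, 4, 12, 24] → torsion [4, 4, 12, 24]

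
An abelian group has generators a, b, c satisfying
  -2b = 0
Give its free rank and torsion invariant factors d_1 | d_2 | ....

Answer: M ≅ ℤ^2 ⊕ ℤ/2

Derivation:
rank_ℚ(R)=1; free=3−1=2
SNF(R) diag = [2] → torsion [2]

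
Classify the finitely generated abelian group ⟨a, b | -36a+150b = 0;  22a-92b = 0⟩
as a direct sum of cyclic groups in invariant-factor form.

Answer: M ≅ ℤ/2 ⊕ ℤ/6

Derivation:
rank_ℚ(R)=2; free=2−2=0
SNF(R) diag = [2, 6] → torsion [2, 6]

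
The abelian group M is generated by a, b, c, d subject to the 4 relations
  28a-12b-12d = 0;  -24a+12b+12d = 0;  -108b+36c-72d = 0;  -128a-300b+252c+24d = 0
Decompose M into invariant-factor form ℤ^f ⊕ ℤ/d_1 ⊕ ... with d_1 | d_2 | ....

Answer: M ≅ ℤ/4 ⊕ ℤ/12 ⊕ ℤ/36 ⊕ ℤ/72

Derivation:
rank_ℚ(R)=4; free=4−4=0
SNF(R) diag = [4, 12, 36, 72] → torsion [4, 12, 36, 72]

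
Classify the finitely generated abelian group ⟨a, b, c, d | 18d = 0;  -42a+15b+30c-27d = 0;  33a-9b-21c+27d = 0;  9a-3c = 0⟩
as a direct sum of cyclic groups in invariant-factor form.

Answer: M ≅ ℤ/3 ⊕ ℤ/3 ⊕ ℤ/6 ⊕ ℤ/18

Derivation:
rank_ℚ(R)=4; free=4−4=0
SNF(R) diag = [3, 3, 6, 18] → torsion [3, 3, 6, 18]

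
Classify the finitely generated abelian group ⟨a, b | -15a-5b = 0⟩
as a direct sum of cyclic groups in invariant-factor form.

rank_ℚ(R)=1; free=2−1=1
SNF(R) diag = [5] → torsion [5]

Answer: M ≅ ℤ^1 ⊕ ℤ/5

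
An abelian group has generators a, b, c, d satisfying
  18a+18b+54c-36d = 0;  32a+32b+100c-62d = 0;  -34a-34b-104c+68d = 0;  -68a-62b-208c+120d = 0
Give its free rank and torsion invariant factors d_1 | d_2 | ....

Answer: M ≅ ℤ/2 ⊕ ℤ/2 ⊕ ℤ/6 ⊕ ℤ/18

Derivation:
rank_ℚ(R)=4; free=4−4=0
SNF(R) diag = [2, 2, 6, 18] → torsion [2, 2, 6, 18]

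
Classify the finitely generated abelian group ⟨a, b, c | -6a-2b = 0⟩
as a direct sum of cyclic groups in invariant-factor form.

rank_ℚ(R)=1; free=3−1=2
SNF(R) diag = [2] → torsion [2]

Answer: M ≅ ℤ^2 ⊕ ℤ/2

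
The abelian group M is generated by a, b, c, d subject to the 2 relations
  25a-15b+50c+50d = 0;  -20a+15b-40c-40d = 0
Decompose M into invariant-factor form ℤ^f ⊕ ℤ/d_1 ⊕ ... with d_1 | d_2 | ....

Answer: M ≅ ℤ^2 ⊕ ℤ/5 ⊕ ℤ/15

Derivation:
rank_ℚ(R)=2; free=4−2=2
SNF(R) diag = [5, 15] → torsion [5, 15]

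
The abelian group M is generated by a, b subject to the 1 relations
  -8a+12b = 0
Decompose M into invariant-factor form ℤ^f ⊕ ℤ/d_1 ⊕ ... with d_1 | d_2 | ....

rank_ℚ(R)=1; free=2−1=1
SNF(R) diag = [4] → torsion [4]

Answer: M ≅ ℤ^1 ⊕ ℤ/4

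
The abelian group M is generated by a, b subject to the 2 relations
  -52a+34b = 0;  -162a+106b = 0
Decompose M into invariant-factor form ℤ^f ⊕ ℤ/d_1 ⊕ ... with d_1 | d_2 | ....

rank_ℚ(R)=2; free=2−2=0
SNF(R) diag = [2, 2] → torsion [2, 2]

Answer: M ≅ ℤ/2 ⊕ ℤ/2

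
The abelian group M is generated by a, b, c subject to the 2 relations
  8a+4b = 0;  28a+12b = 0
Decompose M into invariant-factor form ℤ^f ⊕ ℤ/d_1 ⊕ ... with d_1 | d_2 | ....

Answer: M ≅ ℤ^1 ⊕ ℤ/4 ⊕ ℤ/4

Derivation:
rank_ℚ(R)=2; free=3−2=1
SNF(R) diag = [4, 4] → torsion [4, 4]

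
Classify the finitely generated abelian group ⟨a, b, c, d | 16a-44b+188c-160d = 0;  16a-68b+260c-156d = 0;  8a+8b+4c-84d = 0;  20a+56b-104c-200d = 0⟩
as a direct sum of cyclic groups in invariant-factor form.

Answer: M ≅ ℤ/4 ⊕ ℤ/4 ⊕ ℤ/12 ⊕ ℤ/12

Derivation:
rank_ℚ(R)=4; free=4−4=0
SNF(R) diag = [4, 4, 12, 12] → torsion [4, 4, 12, 12]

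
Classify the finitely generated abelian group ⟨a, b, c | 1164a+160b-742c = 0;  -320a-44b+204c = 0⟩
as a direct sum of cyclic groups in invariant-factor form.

Answer: M ≅ ℤ^1 ⊕ ℤ/2 ⊕ ℤ/4

Derivation:
rank_ℚ(R)=2; free=3−2=1
SNF(R) diag = [2, 4] → torsion [2, 4]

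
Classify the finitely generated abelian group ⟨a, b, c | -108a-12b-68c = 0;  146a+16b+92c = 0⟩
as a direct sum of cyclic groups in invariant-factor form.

rank_ℚ(R)=2; free=3−2=1
SNF(R) diag = [2, 4] → torsion [2, 4]

Answer: M ≅ ℤ^1 ⊕ ℤ/2 ⊕ ℤ/4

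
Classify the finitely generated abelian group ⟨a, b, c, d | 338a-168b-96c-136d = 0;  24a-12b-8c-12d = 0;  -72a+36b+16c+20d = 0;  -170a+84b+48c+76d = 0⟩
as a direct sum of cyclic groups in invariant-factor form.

rank_ℚ(R)=4; free=4−4=0
SNF(R) diag = [2, 4, 8, 24] → torsion [2, 4, 8, 24]

Answer: M ≅ ℤ/2 ⊕ ℤ/4 ⊕ ℤ/8 ⊕ ℤ/24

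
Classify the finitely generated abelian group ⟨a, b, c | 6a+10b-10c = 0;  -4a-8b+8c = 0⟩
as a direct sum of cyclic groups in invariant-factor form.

rank_ℚ(R)=2; free=3−2=1
SNF(R) diag = [2, 4] → torsion [2, 4]

Answer: M ≅ ℤ^1 ⊕ ℤ/2 ⊕ ℤ/4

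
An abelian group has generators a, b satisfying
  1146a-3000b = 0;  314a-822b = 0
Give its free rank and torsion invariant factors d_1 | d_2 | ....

Answer: M ≅ ℤ/2 ⊕ ℤ/6

Derivation:
rank_ℚ(R)=2; free=2−2=0
SNF(R) diag = [2, 6] → torsion [2, 6]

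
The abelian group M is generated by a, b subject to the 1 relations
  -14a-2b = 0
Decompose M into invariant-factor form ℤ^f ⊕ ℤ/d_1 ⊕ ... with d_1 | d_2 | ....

Answer: M ≅ ℤ^1 ⊕ ℤ/2

Derivation:
rank_ℚ(R)=1; free=2−1=1
SNF(R) diag = [2] → torsion [2]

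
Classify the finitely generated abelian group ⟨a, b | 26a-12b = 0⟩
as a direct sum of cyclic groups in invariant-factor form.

rank_ℚ(R)=1; free=2−1=1
SNF(R) diag = [2] → torsion [2]

Answer: M ≅ ℤ^1 ⊕ ℤ/2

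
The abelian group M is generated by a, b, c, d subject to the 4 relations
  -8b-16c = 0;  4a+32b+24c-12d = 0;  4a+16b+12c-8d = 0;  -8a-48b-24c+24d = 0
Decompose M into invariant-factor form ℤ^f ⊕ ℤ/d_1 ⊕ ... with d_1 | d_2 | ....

Answer: M ≅ ℤ/4 ⊕ ℤ/4 ⊕ ℤ/8 ⊕ ℤ/8

Derivation:
rank_ℚ(R)=4; free=4−4=0
SNF(R) diag = [4, 4, 8, 8] → torsion [4, 4, 8, 8]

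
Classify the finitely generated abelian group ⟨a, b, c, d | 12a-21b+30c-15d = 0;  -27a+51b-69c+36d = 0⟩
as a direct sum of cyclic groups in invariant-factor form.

rank_ℚ(R)=2; free=4−2=2
SNF(R) diag = [3, 3] → torsion [3, 3]

Answer: M ≅ ℤ^2 ⊕ ℤ/3 ⊕ ℤ/3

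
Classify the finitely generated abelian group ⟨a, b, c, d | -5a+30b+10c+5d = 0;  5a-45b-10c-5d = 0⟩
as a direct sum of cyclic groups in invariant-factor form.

Answer: M ≅ ℤ^2 ⊕ ℤ/5 ⊕ ℤ/15

Derivation:
rank_ℚ(R)=2; free=4−2=2
SNF(R) diag = [5, 15] → torsion [5, 15]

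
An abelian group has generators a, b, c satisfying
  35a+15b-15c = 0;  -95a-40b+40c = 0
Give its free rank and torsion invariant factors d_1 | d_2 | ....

Answer: M ≅ ℤ^1 ⊕ ℤ/5 ⊕ ℤ/5

Derivation:
rank_ℚ(R)=2; free=3−2=1
SNF(R) diag = [5, 5] → torsion [5, 5]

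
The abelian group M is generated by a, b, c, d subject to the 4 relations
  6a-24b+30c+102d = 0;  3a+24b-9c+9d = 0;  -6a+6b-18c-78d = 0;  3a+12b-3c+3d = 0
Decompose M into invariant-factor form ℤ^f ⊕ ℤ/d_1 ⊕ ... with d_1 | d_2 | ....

Answer: M ≅ ℤ/3 ⊕ ℤ/6 ⊕ ℤ/6 ⊕ ℤ/12

Derivation:
rank_ℚ(R)=4; free=4−4=0
SNF(R) diag = [3, 6, 6, 12] → torsion [3, 6, 6, 12]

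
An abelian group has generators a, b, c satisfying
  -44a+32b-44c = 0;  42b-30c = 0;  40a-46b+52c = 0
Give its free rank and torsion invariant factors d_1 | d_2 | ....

Answer: M ≅ ℤ/2 ⊕ ℤ/6 ⊕ ℤ/12

Derivation:
rank_ℚ(R)=3; free=3−3=0
SNF(R) diag = [2, 6, 12] → torsion [2, 6, 12]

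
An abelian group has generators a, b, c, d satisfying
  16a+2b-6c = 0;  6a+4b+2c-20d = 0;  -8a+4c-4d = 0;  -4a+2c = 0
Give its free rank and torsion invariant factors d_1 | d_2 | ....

rank_ℚ(R)=4; free=4−4=0
SNF(R) diag = [2, 2, 2, 4] → torsion [2, 2, 2, 4]

Answer: M ≅ ℤ/2 ⊕ ℤ/2 ⊕ ℤ/2 ⊕ ℤ/4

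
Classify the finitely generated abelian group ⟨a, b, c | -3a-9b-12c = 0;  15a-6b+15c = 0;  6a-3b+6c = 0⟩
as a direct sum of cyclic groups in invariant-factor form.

Answer: M ≅ ℤ/3 ⊕ ℤ/3 ⊕ ℤ/9

Derivation:
rank_ℚ(R)=3; free=3−3=0
SNF(R) diag = [3, 3, 9] → torsion [3, 3, 9]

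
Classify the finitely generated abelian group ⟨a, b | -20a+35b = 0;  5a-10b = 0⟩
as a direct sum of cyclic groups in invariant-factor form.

rank_ℚ(R)=2; free=2−2=0
SNF(R) diag = [5, 5] → torsion [5, 5]

Answer: M ≅ ℤ/5 ⊕ ℤ/5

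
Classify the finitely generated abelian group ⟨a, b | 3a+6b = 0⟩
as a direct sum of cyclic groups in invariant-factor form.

Answer: M ≅ ℤ^1 ⊕ ℤ/3

Derivation:
rank_ℚ(R)=1; free=2−1=1
SNF(R) diag = [3] → torsion [3]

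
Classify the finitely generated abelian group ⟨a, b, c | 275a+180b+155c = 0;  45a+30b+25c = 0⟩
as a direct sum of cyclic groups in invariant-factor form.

rank_ℚ(R)=2; free=3−2=1
SNF(R) diag = [5, 10] → torsion [5, 10]

Answer: M ≅ ℤ^1 ⊕ ℤ/5 ⊕ ℤ/10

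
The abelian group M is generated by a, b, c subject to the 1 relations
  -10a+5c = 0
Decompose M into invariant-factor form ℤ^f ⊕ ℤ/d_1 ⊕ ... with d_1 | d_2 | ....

rank_ℚ(R)=1; free=3−1=2
SNF(R) diag = [5] → torsion [5]

Answer: M ≅ ℤ^2 ⊕ ℤ/5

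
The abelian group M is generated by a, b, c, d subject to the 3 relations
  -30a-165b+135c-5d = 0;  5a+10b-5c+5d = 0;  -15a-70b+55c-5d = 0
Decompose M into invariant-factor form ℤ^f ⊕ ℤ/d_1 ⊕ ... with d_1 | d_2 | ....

Answer: M ≅ ℤ^1 ⊕ ℤ/5 ⊕ ℤ/5 ⊕ ℤ/10

Derivation:
rank_ℚ(R)=3; free=4−3=1
SNF(R) diag = [5, 5, 10] → torsion [5, 5, 10]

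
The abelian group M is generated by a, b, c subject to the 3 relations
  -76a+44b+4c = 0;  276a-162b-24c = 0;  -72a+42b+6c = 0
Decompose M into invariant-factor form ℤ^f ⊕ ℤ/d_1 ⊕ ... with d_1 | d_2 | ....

rank_ℚ(R)=3; free=3−3=0
SNF(R) diag = [2, 6, 12] → torsion [2, 6, 12]

Answer: M ≅ ℤ/2 ⊕ ℤ/6 ⊕ ℤ/12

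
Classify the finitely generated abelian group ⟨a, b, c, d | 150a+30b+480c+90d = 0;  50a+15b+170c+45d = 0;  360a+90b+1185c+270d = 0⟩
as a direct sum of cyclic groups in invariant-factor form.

rank_ℚ(R)=3; free=4−3=1
SNF(R) diag = [5, 15, 30] → torsion [5, 15, 30]

Answer: M ≅ ℤ^1 ⊕ ℤ/5 ⊕ ℤ/15 ⊕ ℤ/30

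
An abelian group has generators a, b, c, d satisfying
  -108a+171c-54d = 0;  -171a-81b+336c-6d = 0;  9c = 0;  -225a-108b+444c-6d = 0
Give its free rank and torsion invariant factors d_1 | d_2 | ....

Answer: M ≅ ℤ/3 ⊕ ℤ/9 ⊕ ℤ/27 ⊕ ℤ/54

Derivation:
rank_ℚ(R)=4; free=4−4=0
SNF(R) diag = [3, 9, 27, 54] → torsion [3, 9, 27, 54]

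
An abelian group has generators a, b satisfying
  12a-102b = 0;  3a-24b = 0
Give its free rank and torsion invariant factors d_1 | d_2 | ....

Answer: M ≅ ℤ/3 ⊕ ℤ/6

Derivation:
rank_ℚ(R)=2; free=2−2=0
SNF(R) diag = [3, 6] → torsion [3, 6]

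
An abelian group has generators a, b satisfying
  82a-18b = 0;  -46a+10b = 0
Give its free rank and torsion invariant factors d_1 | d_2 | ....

rank_ℚ(R)=2; free=2−2=0
SNF(R) diag = [2, 4] → torsion [2, 4]

Answer: M ≅ ℤ/2 ⊕ ℤ/4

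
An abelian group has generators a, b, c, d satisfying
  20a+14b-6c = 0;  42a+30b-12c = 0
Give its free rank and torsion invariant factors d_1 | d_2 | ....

rank_ℚ(R)=2; free=4−2=2
SNF(R) diag = [2, 6] → torsion [2, 6]

Answer: M ≅ ℤ^2 ⊕ ℤ/2 ⊕ ℤ/6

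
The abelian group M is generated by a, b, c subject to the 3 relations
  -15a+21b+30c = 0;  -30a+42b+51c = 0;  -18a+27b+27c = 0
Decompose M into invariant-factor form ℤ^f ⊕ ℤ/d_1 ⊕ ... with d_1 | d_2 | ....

rank_ℚ(R)=3; free=3−3=0
SNF(R) diag = [3, 9, 9] → torsion [3, 9, 9]

Answer: M ≅ ℤ/3 ⊕ ℤ/9 ⊕ ℤ/9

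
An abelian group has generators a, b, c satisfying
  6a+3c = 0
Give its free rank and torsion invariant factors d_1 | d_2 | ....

rank_ℚ(R)=1; free=3−1=2
SNF(R) diag = [3] → torsion [3]

Answer: M ≅ ℤ^2 ⊕ ℤ/3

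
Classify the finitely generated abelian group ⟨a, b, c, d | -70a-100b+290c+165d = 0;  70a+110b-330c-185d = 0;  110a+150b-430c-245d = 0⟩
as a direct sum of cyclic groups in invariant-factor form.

rank_ℚ(R)=3; free=4−3=1
SNF(R) diag = [5, 10, 20] → torsion [5, 10, 20]

Answer: M ≅ ℤ^1 ⊕ ℤ/5 ⊕ ℤ/10 ⊕ ℤ/20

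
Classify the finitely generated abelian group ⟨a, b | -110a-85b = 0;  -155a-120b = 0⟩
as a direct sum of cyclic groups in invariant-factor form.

rank_ℚ(R)=2; free=2−2=0
SNF(R) diag = [5, 5] → torsion [5, 5]

Answer: M ≅ ℤ/5 ⊕ ℤ/5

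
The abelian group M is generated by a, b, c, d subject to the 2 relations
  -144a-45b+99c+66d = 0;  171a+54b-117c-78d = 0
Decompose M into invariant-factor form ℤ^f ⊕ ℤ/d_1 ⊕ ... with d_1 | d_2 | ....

Answer: M ≅ ℤ^2 ⊕ ℤ/3 ⊕ ℤ/9

Derivation:
rank_ℚ(R)=2; free=4−2=2
SNF(R) diag = [3, 9] → torsion [3, 9]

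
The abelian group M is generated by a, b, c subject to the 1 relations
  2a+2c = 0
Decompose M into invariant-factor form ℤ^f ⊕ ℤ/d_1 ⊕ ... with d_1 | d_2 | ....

rank_ℚ(R)=1; free=3−1=2
SNF(R) diag = [2] → torsion [2]

Answer: M ≅ ℤ^2 ⊕ ℤ/2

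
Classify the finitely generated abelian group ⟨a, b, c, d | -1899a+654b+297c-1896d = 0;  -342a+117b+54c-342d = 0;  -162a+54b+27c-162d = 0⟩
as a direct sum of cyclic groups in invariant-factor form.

rank_ℚ(R)=3; free=4−3=1
SNF(R) diag = [3, 9, 27] → torsion [3, 9, 27]

Answer: M ≅ ℤ^1 ⊕ ℤ/3 ⊕ ℤ/9 ⊕ ℤ/27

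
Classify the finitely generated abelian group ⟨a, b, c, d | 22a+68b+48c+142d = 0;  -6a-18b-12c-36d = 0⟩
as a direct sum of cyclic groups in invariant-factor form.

Answer: M ≅ ℤ^2 ⊕ ℤ/2 ⊕ ℤ/6

Derivation:
rank_ℚ(R)=2; free=4−2=2
SNF(R) diag = [2, 6] → torsion [2, 6]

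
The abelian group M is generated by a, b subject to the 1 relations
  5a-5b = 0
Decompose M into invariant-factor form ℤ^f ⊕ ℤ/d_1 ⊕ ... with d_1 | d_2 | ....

Answer: M ≅ ℤ^1 ⊕ ℤ/5

Derivation:
rank_ℚ(R)=1; free=2−1=1
SNF(R) diag = [5] → torsion [5]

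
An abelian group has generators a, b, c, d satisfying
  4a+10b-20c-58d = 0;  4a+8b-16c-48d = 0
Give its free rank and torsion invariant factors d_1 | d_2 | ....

Answer: M ≅ ℤ^2 ⊕ ℤ/2 ⊕ ℤ/4

Derivation:
rank_ℚ(R)=2; free=4−2=2
SNF(R) diag = [2, 4] → torsion [2, 4]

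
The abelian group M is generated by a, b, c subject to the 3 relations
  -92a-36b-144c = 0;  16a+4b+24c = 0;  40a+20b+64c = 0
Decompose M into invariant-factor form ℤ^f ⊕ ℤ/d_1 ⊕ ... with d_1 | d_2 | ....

rank_ℚ(R)=3; free=3−3=0
SNF(R) diag = [4, 4, 8] → torsion [4, 4, 8]

Answer: M ≅ ℤ/4 ⊕ ℤ/4 ⊕ ℤ/8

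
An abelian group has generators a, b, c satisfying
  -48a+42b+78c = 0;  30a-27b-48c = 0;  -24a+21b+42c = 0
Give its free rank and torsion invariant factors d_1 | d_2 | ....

Answer: M ≅ ℤ/3 ⊕ ℤ/6 ⊕ ℤ/6

Derivation:
rank_ℚ(R)=3; free=3−3=0
SNF(R) diag = [3, 6, 6] → torsion [3, 6, 6]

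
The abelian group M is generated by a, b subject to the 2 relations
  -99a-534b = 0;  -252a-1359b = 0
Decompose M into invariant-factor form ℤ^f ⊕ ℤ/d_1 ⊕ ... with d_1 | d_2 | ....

Answer: M ≅ ℤ/3 ⊕ ℤ/9

Derivation:
rank_ℚ(R)=2; free=2−2=0
SNF(R) diag = [3, 9] → torsion [3, 9]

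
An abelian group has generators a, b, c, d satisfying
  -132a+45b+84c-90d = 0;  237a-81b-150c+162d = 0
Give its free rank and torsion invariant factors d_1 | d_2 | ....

Answer: M ≅ ℤ^2 ⊕ ℤ/3 ⊕ ℤ/9

Derivation:
rank_ℚ(R)=2; free=4−2=2
SNF(R) diag = [3, 9] → torsion [3, 9]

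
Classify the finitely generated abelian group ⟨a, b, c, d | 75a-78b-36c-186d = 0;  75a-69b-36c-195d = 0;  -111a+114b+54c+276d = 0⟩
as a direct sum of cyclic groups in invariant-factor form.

Answer: M ≅ ℤ^1 ⊕ ℤ/3 ⊕ ℤ/9 ⊕ ℤ/18

Derivation:
rank_ℚ(R)=3; free=4−3=1
SNF(R) diag = [3, 9, 18] → torsion [3, 9, 18]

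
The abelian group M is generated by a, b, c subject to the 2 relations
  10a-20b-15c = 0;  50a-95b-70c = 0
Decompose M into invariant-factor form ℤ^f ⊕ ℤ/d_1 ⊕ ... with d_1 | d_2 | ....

Answer: M ≅ ℤ^1 ⊕ ℤ/5 ⊕ ℤ/5

Derivation:
rank_ℚ(R)=2; free=3−2=1
SNF(R) diag = [5, 5] → torsion [5, 5]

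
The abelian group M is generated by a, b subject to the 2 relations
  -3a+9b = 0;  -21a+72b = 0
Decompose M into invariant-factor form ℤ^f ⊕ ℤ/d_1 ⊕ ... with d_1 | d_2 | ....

rank_ℚ(R)=2; free=2−2=0
SNF(R) diag = [3, 9] → torsion [3, 9]

Answer: M ≅ ℤ/3 ⊕ ℤ/9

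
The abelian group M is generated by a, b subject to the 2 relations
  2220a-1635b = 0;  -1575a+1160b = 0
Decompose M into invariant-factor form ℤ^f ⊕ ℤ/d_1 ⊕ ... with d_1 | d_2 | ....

Answer: M ≅ ℤ/5 ⊕ ℤ/15

Derivation:
rank_ℚ(R)=2; free=2−2=0
SNF(R) diag = [5, 15] → torsion [5, 15]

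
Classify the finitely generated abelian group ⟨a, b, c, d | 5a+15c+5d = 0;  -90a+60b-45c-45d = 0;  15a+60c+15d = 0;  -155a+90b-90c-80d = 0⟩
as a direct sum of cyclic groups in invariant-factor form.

rank_ℚ(R)=4; free=4−4=0
SNF(R) diag = [5, 15, 15, 30] → torsion [5, 15, 15, 30]

Answer: M ≅ ℤ/5 ⊕ ℤ/15 ⊕ ℤ/15 ⊕ ℤ/30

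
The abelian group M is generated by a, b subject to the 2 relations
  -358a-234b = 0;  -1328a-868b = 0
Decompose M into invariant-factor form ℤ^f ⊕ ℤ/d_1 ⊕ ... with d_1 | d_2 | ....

rank_ℚ(R)=2; free=2−2=0
SNF(R) diag = [2, 4] → torsion [2, 4]

Answer: M ≅ ℤ/2 ⊕ ℤ/4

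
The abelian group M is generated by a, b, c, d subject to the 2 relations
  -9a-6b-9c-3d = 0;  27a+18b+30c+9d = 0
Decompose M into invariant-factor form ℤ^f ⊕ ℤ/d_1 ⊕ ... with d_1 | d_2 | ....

Answer: M ≅ ℤ^2 ⊕ ℤ/3 ⊕ ℤ/3

Derivation:
rank_ℚ(R)=2; free=4−2=2
SNF(R) diag = [3, 3] → torsion [3, 3]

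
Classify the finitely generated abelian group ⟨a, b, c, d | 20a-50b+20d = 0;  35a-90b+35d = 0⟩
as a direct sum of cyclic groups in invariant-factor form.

Answer: M ≅ ℤ^2 ⊕ ℤ/5 ⊕ ℤ/10

Derivation:
rank_ℚ(R)=2; free=4−2=2
SNF(R) diag = [5, 10] → torsion [5, 10]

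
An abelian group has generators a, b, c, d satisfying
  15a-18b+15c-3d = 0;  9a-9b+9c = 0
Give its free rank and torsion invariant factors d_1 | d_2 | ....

rank_ℚ(R)=2; free=4−2=2
SNF(R) diag = [3, 9] → torsion [3, 9]

Answer: M ≅ ℤ^2 ⊕ ℤ/3 ⊕ ℤ/9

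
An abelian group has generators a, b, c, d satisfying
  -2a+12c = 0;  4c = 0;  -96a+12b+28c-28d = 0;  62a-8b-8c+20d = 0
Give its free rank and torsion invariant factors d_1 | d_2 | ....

Answer: M ≅ ℤ/2 ⊕ ℤ/4 ⊕ ℤ/4 ⊕ ℤ/4

Derivation:
rank_ℚ(R)=4; free=4−4=0
SNF(R) diag = [2, 4, 4, 4] → torsion [2, 4, 4, 4]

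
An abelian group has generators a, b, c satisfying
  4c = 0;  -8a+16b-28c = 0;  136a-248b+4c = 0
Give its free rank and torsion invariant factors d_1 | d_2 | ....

Answer: M ≅ ℤ/4 ⊕ ℤ/8 ⊕ ℤ/24

Derivation:
rank_ℚ(R)=3; free=3−3=0
SNF(R) diag = [4, 8, 24] → torsion [4, 8, 24]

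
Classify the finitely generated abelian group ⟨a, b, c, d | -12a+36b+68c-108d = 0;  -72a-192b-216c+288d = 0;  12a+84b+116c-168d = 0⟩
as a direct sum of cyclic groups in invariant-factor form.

rank_ℚ(R)=3; free=4−3=1
SNF(R) diag = [4, 12, 24] → torsion [4, 12, 24]

Answer: M ≅ ℤ^1 ⊕ ℤ/4 ⊕ ℤ/12 ⊕ ℤ/24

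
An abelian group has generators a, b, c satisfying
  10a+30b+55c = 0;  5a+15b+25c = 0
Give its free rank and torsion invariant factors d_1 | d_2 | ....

rank_ℚ(R)=2; free=3−2=1
SNF(R) diag = [5, 5] → torsion [5, 5]

Answer: M ≅ ℤ^1 ⊕ ℤ/5 ⊕ ℤ/5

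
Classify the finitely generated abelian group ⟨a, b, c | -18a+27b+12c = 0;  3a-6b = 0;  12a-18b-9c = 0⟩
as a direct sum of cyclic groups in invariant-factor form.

rank_ℚ(R)=3; free=3−3=0
SNF(R) diag = [3, 3, 3] → torsion [3, 3, 3]

Answer: M ≅ ℤ/3 ⊕ ℤ/3 ⊕ ℤ/3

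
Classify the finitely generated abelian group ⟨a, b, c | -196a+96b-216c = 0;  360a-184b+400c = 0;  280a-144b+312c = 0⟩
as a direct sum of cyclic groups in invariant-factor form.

rank_ℚ(R)=3; free=3−3=0
SNF(R) diag = [4, 8, 24] → torsion [4, 8, 24]

Answer: M ≅ ℤ/4 ⊕ ℤ/8 ⊕ ℤ/24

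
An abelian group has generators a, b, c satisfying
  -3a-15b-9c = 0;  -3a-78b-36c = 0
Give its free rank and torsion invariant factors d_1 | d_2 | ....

rank_ℚ(R)=2; free=3−2=1
SNF(R) diag = [3, 9] → torsion [3, 9]

Answer: M ≅ ℤ^1 ⊕ ℤ/3 ⊕ ℤ/9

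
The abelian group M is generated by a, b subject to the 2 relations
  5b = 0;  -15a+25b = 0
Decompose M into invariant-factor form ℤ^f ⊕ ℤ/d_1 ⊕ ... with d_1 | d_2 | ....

rank_ℚ(R)=2; free=2−2=0
SNF(R) diag = [5, 15] → torsion [5, 15]

Answer: M ≅ ℤ/5 ⊕ ℤ/15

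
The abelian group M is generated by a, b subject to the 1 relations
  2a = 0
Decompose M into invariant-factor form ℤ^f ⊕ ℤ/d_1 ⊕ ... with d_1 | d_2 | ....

Answer: M ≅ ℤ^1 ⊕ ℤ/2

Derivation:
rank_ℚ(R)=1; free=2−1=1
SNF(R) diag = [2] → torsion [2]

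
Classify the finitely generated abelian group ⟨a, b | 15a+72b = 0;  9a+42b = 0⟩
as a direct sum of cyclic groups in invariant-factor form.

Answer: M ≅ ℤ/3 ⊕ ℤ/6

Derivation:
rank_ℚ(R)=2; free=2−2=0
SNF(R) diag = [3, 6] → torsion [3, 6]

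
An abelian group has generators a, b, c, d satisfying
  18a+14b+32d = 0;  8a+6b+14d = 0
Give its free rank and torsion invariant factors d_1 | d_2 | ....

Answer: M ≅ ℤ^2 ⊕ ℤ/2 ⊕ ℤ/2

Derivation:
rank_ℚ(R)=2; free=4−2=2
SNF(R) diag = [2, 2] → torsion [2, 2]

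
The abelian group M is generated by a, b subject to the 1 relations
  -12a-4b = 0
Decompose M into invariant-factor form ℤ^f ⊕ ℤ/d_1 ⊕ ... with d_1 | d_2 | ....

Answer: M ≅ ℤ^1 ⊕ ℤ/4

Derivation:
rank_ℚ(R)=1; free=2−1=1
SNF(R) diag = [4] → torsion [4]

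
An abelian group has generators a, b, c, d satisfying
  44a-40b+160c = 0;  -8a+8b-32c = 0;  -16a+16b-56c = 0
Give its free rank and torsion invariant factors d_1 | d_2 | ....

rank_ℚ(R)=3; free=4−3=1
SNF(R) diag = [4, 8, 8] → torsion [4, 8, 8]

Answer: M ≅ ℤ^1 ⊕ ℤ/4 ⊕ ℤ/8 ⊕ ℤ/8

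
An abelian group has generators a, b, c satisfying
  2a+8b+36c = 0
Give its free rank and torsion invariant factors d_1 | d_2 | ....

rank_ℚ(R)=1; free=3−1=2
SNF(R) diag = [2] → torsion [2]

Answer: M ≅ ℤ^2 ⊕ ℤ/2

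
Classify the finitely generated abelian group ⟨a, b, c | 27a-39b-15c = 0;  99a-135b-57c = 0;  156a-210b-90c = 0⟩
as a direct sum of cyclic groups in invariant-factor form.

Answer: M ≅ ℤ/3 ⊕ ℤ/6 ⊕ ℤ/6

Derivation:
rank_ℚ(R)=3; free=3−3=0
SNF(R) diag = [3, 6, 6] → torsion [3, 6, 6]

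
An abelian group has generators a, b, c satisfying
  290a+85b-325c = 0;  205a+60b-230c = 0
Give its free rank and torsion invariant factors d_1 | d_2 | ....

rank_ℚ(R)=2; free=3−2=1
SNF(R) diag = [5, 5] → torsion [5, 5]

Answer: M ≅ ℤ^1 ⊕ ℤ/5 ⊕ ℤ/5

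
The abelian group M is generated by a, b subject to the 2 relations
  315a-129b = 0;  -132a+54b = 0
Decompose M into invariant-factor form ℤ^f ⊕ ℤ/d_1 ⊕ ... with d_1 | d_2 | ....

rank_ℚ(R)=2; free=2−2=0
SNF(R) diag = [3, 6] → torsion [3, 6]

Answer: M ≅ ℤ/3 ⊕ ℤ/6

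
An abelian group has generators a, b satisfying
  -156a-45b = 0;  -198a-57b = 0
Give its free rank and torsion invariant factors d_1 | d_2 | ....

rank_ℚ(R)=2; free=2−2=0
SNF(R) diag = [3, 6] → torsion [3, 6]

Answer: M ≅ ℤ/3 ⊕ ℤ/6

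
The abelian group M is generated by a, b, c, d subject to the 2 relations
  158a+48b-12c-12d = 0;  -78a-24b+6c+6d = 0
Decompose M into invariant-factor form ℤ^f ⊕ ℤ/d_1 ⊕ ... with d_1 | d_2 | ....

Answer: M ≅ ℤ^2 ⊕ ℤ/2 ⊕ ℤ/6

Derivation:
rank_ℚ(R)=2; free=4−2=2
SNF(R) diag = [2, 6] → torsion [2, 6]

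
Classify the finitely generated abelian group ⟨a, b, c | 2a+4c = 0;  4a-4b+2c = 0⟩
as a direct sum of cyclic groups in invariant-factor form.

rank_ℚ(R)=2; free=3−2=1
SNF(R) diag = [2, 2] → torsion [2, 2]

Answer: M ≅ ℤ^1 ⊕ ℤ/2 ⊕ ℤ/2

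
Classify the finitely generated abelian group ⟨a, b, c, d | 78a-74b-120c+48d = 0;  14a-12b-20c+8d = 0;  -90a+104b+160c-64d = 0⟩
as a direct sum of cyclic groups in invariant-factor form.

rank_ℚ(R)=3; free=4−3=1
SNF(R) diag = [2, 2, 4] → torsion [2, 2, 4]

Answer: M ≅ ℤ^1 ⊕ ℤ/2 ⊕ ℤ/2 ⊕ ℤ/4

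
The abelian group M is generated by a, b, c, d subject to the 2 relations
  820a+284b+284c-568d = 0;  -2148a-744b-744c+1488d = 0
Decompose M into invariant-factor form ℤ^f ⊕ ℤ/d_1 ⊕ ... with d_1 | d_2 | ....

Answer: M ≅ ℤ^2 ⊕ ℤ/4 ⊕ ℤ/12

Derivation:
rank_ℚ(R)=2; free=4−2=2
SNF(R) diag = [4, 12] → torsion [4, 12]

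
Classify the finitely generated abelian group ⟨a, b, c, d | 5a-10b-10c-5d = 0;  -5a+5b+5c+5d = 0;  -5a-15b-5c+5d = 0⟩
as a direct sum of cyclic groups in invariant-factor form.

Answer: M ≅ ℤ^1 ⊕ ℤ/5 ⊕ ℤ/5 ⊕ ℤ/10

Derivation:
rank_ℚ(R)=3; free=4−3=1
SNF(R) diag = [5, 5, 10] → torsion [5, 5, 10]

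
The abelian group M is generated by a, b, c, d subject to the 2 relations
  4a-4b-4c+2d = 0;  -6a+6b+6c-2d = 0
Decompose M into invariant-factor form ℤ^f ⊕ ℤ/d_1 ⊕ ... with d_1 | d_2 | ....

Answer: M ≅ ℤ^2 ⊕ ℤ/2 ⊕ ℤ/2

Derivation:
rank_ℚ(R)=2; free=4−2=2
SNF(R) diag = [2, 2] → torsion [2, 2]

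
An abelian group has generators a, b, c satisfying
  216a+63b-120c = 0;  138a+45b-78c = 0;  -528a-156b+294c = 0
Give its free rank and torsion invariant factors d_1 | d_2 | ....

Answer: M ≅ ℤ/3 ⊕ ℤ/6 ⊕ ℤ/6

Derivation:
rank_ℚ(R)=3; free=3−3=0
SNF(R) diag = [3, 6, 6] → torsion [3, 6, 6]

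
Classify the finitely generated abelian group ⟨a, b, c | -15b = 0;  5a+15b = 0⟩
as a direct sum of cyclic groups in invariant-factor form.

Answer: M ≅ ℤ^1 ⊕ ℤ/5 ⊕ ℤ/15

Derivation:
rank_ℚ(R)=2; free=3−2=1
SNF(R) diag = [5, 15] → torsion [5, 15]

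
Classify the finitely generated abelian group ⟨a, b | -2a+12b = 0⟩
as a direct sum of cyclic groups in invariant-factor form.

rank_ℚ(R)=1; free=2−1=1
SNF(R) diag = [2] → torsion [2]

Answer: M ≅ ℤ^1 ⊕ ℤ/2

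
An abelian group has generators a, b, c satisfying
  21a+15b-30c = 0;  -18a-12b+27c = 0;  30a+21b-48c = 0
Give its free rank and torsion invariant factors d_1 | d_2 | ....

rank_ℚ(R)=3; free=3−3=0
SNF(R) diag = [3, 3, 9] → torsion [3, 3, 9]

Answer: M ≅ ℤ/3 ⊕ ℤ/3 ⊕ ℤ/9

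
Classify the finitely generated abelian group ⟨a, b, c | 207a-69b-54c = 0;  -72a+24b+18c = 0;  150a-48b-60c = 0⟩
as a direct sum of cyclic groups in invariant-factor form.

Answer: M ≅ ℤ/3 ⊕ ℤ/6 ⊕ ℤ/18

Derivation:
rank_ℚ(R)=3; free=3−3=0
SNF(R) diag = [3, 6, 18] → torsion [3, 6, 18]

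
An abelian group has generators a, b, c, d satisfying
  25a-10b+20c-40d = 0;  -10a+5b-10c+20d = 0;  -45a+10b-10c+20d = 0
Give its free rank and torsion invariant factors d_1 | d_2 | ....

rank_ℚ(R)=3; free=4−3=1
SNF(R) diag = [5, 5, 10] → torsion [5, 5, 10]

Answer: M ≅ ℤ^1 ⊕ ℤ/5 ⊕ ℤ/5 ⊕ ℤ/10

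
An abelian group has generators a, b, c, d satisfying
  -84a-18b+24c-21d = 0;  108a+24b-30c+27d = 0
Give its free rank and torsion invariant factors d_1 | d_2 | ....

Answer: M ≅ ℤ^2 ⊕ ℤ/3 ⊕ ℤ/6

Derivation:
rank_ℚ(R)=2; free=4−2=2
SNF(R) diag = [3, 6] → torsion [3, 6]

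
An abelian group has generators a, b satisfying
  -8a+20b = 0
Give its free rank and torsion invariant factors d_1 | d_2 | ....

rank_ℚ(R)=1; free=2−1=1
SNF(R) diag = [4] → torsion [4]

Answer: M ≅ ℤ^1 ⊕ ℤ/4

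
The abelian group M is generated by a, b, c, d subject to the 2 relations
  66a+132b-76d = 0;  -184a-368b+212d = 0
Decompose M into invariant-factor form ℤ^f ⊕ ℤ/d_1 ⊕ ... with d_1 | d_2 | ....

rank_ℚ(R)=2; free=4−2=2
SNF(R) diag = [2, 4] → torsion [2, 4]

Answer: M ≅ ℤ^2 ⊕ ℤ/2 ⊕ ℤ/4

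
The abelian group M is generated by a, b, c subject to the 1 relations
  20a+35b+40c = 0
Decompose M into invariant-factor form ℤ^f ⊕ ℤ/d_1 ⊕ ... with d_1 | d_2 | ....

Answer: M ≅ ℤ^2 ⊕ ℤ/5

Derivation:
rank_ℚ(R)=1; free=3−1=2
SNF(R) diag = [5] → torsion [5]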